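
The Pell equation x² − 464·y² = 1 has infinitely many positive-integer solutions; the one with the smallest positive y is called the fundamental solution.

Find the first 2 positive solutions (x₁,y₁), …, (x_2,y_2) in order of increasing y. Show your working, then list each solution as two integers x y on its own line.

9801 455
192119201 8918910

√464 → a₀=21, period (1,1,5,1,1,1,5,1,1,42); ℓ=10 even so k=9
a_0=21:  p_0=21·1+0=21,  q_0=21·0+1=1
a_1=1:  p_1=1·21+1=22,  q_1=1·1+0=1
a_2=1:  p_2=1·22+21=43,  q_2=1·1+1=2
…
a_4=1:  p_4=1·237+43=280,  q_4=1·11+2=13
…
a_7=5:  p_7=5·797+517=4502,  q_7=5·37+24=209
a_8=1:  p_8=1·4502+797=5299,  q_8=1·209+37=246
a_9=1:  p_9=1·5299+4502=9801,  q_9=1·246+209=455
fundamental: x₁=9801, y₁=455  (since 96059601 − 464·207025 = 1)
n=2: (9801,455)∘(9801,455) = (9801·9801+464·455·455, 9801·455+455·9801) = (192119201,8918910)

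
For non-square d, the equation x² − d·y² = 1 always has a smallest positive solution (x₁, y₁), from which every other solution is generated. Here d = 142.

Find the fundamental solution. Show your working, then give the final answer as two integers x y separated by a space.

[11; 1,10,1,22] for √142; ℓ=4 ⇒ convergent index 3
i=0: a=11 ⇒ p=11, q=1
…
i=2: a=10 ⇒ p=131, q=11
i=3: a=1 ⇒ p=143, q=12
fundamental: x₁=143, y₁=12  (since 20449 − 142·144 = 1)

143 12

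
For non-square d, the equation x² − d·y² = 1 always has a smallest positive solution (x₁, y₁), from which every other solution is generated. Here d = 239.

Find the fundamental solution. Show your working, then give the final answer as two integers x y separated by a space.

6195120 400729

d=239: √d = [15; 2,5,1,2,4,15,4,2,1,5,2,30] (ℓ=12, even), read p_11/q_11
k=0  a_k=15  p_k/q_k = 15/1
k=1  a_k=2  p_k/q_k = 31/2
…
k=9  a_k=1  p_k/q_k = 500258/32359
k=10  a_k=5  p_k/q_k = 2847431/184185
k=11  a_k=2  p_k/q_k = 6195120/400729
fundamental: x₁=6195120, y₁=400729  (since 38379511814400 − 239·160583731441 = 1)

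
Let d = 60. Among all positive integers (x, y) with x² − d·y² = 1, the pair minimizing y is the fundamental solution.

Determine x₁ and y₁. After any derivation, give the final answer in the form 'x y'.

31 4

√60 = [7; 1,2,1,14, …], period ℓ=4 (even) → k=3
i=0: a=7 ⇒ p=7, q=1
i=1: a=1 ⇒ p=8, q=1
i=2: a=2 ⇒ p=23, q=3
i=3: a=1 ⇒ p=31, q=4
(x₁, y₁) = (31, 4);  31² − 60·4² = 1 ✓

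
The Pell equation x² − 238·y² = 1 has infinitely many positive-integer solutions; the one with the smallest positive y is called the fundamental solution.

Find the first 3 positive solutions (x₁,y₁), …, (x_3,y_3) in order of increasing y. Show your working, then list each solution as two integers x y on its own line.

[15; 2,2,1,14,1,2,2,30] for √238; ℓ=8 ⇒ convergent index 7
i=0: a=15 ⇒ p=15, q=1
…
i=6: a=2 ⇒ p=4983, q=323
i=7: a=2 ⇒ p=11663, q=756
→ (11663, 756).  Check: 11663²=136025569, 238·756²=136025568, difference 1.
(11663+756√238)^2 = 272051137 + 17634456√238
(11663+756√238)^3 = 6345864809999 + 411341319900√238

11663 756
272051137 17634456
6345864809999 411341319900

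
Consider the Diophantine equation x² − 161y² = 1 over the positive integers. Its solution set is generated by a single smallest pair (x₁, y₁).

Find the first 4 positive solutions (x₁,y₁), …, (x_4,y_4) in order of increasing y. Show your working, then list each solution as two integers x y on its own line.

√161 = [12; 1,2,4,1,2,1,4,2,1,24, …], period ℓ=10 (even) → k=9
step 0: (12, 1)  from 12·(1,0) + (0,1)
step 1: (13, 1)  from 1·(12,1) + (1,0)
…
step 3: (165, 13)  from 4·(38,3) + (13,1)
step 4: (203, 16)  from 1·(165,13) + (38,3)
step 5: (571, 45)  from 2·(203,16) + (165,13)
step 6: (774, 61)  from 1·(571,45) + (203,16)
step 7: (3667, 289)  from 4·(774,61) + (571,45)
step 8: (8108, 639)  from 2·(3667,289) + (774,61)
step 9: (11775, 928)  from 1·(8108,639) + (3667,289)
fundamental: x₁=11775, y₁=928  (since 138650625 − 161·861184 = 1)
n=2: (11775,928)∘(11775,928) = (11775·11775+161·928·928, 11775·928+928·11775) = (277301249,21854400)
n=3: (277301249,21854400)∘(11775,928) = (11775·277301249+161·928·21854400, 11775·21854400+928·277301249) = (6530444402175,514671119072)
n=4: (6530444402175,514671119072)∘(11775,928) = (11775·6530444402175+161·928·514671119072, 11775·514671119072+928·6530444402175) = (153791965393920001,12120504832291200)

11775 928
277301249 21854400
6530444402175 514671119072
153791965393920001 12120504832291200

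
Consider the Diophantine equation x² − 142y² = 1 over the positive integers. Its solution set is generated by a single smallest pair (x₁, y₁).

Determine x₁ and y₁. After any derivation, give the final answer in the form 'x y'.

143 12

[11; 1,10,1,22] for √142; ℓ=4 ⇒ convergent index 3
k=0  a_k=11  p_k/q_k = 11/1
k=1  a_k=1  p_k/q_k = 12/1
k=2  a_k=10  p_k/q_k = 131/11
k=3  a_k=1  p_k/q_k = 143/12
→ (143, 12).  Check: 143²=20449, 142·12²=20448, difference 1.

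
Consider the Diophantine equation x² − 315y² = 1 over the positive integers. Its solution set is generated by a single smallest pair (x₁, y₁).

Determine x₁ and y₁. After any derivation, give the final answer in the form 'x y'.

71 4

d=315: √d = [17; 1,2,1,34] (ℓ=4, even), read p_3/q_3
step 0: (17, 1)  from 17·(1,0) + (0,1)
…
step 2: (53, 3)  from 2·(18,1) + (17,1)
step 3: (71, 4)  from 1·(53,3) + (18,1)
fundamental: x₁=71, y₁=4  (since 5041 − 315·16 = 1)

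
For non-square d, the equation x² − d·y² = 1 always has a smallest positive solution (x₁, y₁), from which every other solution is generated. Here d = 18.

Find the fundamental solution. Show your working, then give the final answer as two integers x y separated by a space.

17 4

[4; 4,8] for √18; ℓ=2 ⇒ convergent index 1
step 0: (4, 1)  from 4·(1,0) + (0,1)
step 1: (17, 4)  from 4·(4,1) + (1,0)
(x₁, y₁) = (17, 4);  17² − 18·4² = 1 ✓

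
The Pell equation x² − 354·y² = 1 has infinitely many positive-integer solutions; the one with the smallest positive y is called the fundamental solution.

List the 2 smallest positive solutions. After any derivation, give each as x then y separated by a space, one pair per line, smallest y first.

[18; 1,4,2,2,18,2,2,4,1,36] for √354; ℓ=10 ⇒ convergent index 9
k=0  a_k=18  p_k/q_k = 18/1
k=1  a_k=1  p_k/q_k = 19/1
k=2  a_k=4  p_k/q_k = 94/5
…
k=4  a_k=2  p_k/q_k = 508/27
…
k=6  a_k=2  p_k/q_k = 19210/1021
…
k=8  a_k=4  p_k/q_k = 210294/11177
k=9  a_k=1  p_k/q_k = 258065/13716
fundamental: x₁=258065, y₁=13716  (since 66597544225 − 354·188128656 = 1)
n=2: (258065,13716)∘(258065,13716) = (258065·258065+354·13716·13716, 258065·13716+13716·258065) = (133195088449,7079239080)

258065 13716
133195088449 7079239080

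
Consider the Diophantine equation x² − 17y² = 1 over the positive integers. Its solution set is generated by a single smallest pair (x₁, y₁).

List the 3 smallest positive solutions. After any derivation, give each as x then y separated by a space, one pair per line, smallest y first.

33 8
2177 528
143649 34840

[4; 8] for √17; ℓ=1 ⇒ convergent index 1
k=0  a_k=4  p_k/q_k = 4/1
k=1  a_k=8  p_k/q_k = 33/8
fundamental: x₁=33, y₁=8  (since 1089 − 17·64 = 1)
(x_2, y_2) = (33·33 + 17·8·8, 33·8 + 8·33) = (2177, 528)
(x_3, y_3) = (33·2177 + 17·8·528, 33·528 + 8·2177) = (143649, 34840)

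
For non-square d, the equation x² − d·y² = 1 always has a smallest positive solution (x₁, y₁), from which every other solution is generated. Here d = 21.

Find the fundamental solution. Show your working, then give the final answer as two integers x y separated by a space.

55 12

d=21: √d = [4; 1,1,2,1,1,8] (ℓ=6, even), read p_5/q_5
k=0  a_k=4  p_k/q_k = 4/1
k=1  a_k=1  p_k/q_k = 5/1
k=2  a_k=1  p_k/q_k = 9/2
k=3  a_k=2  p_k/q_k = 23/5
k=4  a_k=1  p_k/q_k = 32/7
k=5  a_k=1  p_k/q_k = 55/12
(x₁, y₁) = (55, 12);  55² − 21·12² = 1 ✓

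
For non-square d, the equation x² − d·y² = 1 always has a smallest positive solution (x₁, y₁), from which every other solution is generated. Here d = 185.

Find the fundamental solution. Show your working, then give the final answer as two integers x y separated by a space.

d=185: √d = [13; 1,1,1,1,26] (ℓ=5, odd), read p_9/q_9
step 0: (13, 1)  from 13·(1,0) + (0,1)
…
step 2: (27, 2)  from 1·(14,1) + (13,1)
…
step 5: (1809, 133)  from 26·(68,5) + (41,3)
…
step 7: (3686, 271)  from 1·(1877,138) + (1809,133)
step 8: (5563, 409)  from 1·(3686,271) + (1877,138)
step 9: (9249, 680)  from 1·(5563,409) + (3686,271)
(x₁, y₁) = (9249, 680);  9249² − 185·680² = 1 ✓

9249 680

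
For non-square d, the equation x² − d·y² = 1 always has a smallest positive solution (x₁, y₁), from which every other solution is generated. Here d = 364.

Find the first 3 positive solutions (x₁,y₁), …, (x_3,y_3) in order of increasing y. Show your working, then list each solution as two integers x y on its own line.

√364 → a₀=19, period (12,1,2,3,1,8,1,3,2,1,12,38); ℓ=12 even so k=11
step 0: (19, 1)  from 19·(1,0) + (0,1)
step 1: (229, 12)  from 12·(19,1) + (1,0)
step 2: (248, 13)  from 1·(229,12) + (19,1)
…
step 4: (2423, 127)  from 3·(725,38) + (248,13)
step 5: (3148, 165)  from 1·(2423,127) + (725,38)
step 6: (27607, 1447)  from 8·(3148,165) + (2423,127)
step 7: (30755, 1612)  from 1·(27607,1447) + (3148,165)
step 8: (119872, 6283)  from 3·(30755,1612) + (27607,1447)
…
step 10: (390371, 20461)  from 1·(270499,14178) + (119872,6283)
step 11: (4954951, 259710)  from 12·(390371,20461) + (270499,14178)
→ (4954951, 259710).  Check: 4954951²=24551539412401, 364·259710²=24551539412400, difference 1.
k=2:  x_2 = 4954951·4954951+364·259710·259710 = 49103078824801,  y_2 = 4954951·259710+259710·4954951 = 2573700648420
k=3:  x_3 = 4954951·49103078824801+364·259710·2573700648420 = 486606699052048124551,  y_3 = 4954951·2573700648420+259710·49103078824801 = 25505121203178395130

4954951 259710
49103078824801 2573700648420
486606699052048124551 25505121203178395130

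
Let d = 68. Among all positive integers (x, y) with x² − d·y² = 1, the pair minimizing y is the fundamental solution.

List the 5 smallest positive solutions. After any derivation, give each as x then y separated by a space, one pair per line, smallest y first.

33 4
2177 264
143649 17420
9478657 1149456
625447713 75846676

√68 → a₀=8, period (4,16); ℓ=2 even so k=1
step 0: (8, 1)  from 8·(1,0) + (0,1)
step 1: (33, 4)  from 4·(8,1) + (1,0)
(x₁, y₁) = (33, 4);  33² − 68·4² = 1 ✓
k=2:  x_2 = 33·33+68·4·4 = 2177,  y_2 = 33·4+4·33 = 264
k=3:  x_3 = 33·2177+68·4·264 = 143649,  y_3 = 33·264+4·2177 = 17420
k=4:  x_4 = 33·143649+68·4·17420 = 9478657,  y_4 = 33·17420+4·143649 = 1149456
k=5:  x_5 = 33·9478657+68·4·1149456 = 625447713,  y_5 = 33·1149456+4·9478657 = 75846676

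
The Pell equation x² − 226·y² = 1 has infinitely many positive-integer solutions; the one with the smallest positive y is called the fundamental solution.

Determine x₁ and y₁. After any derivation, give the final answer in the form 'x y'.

451 30

√226 = [15; 30, …], period ℓ=1 (odd) → k=1
step 0: (15, 1)  from 15·(1,0) + (0,1)
step 1: (451, 30)  from 30·(15,1) + (1,0)
fundamental: x₁=451, y₁=30  (since 203401 − 226·900 = 1)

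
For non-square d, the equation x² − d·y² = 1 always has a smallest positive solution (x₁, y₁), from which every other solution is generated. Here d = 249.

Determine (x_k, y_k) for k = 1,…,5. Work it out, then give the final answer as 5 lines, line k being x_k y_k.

[15; 1,3,1,1,5,…,3,1,30] for √249; ℓ=16 ⇒ convergent index 15
a_0=15:  p_0=15·1+0=15,  q_0=15·0+1=1
a_1=1:  p_1=1·15+1=16,  q_1=1·1+0=1
…
a_3=1:  p_3=1·63+16=79,  q_3=1·4+1=5
…
a_6=1:  p_6=1·789+142=931,  q_6=1·50+9=59
a_7=3:  p_7=3·931+789=3582,  q_7=3·59+50=227
a_8=10:  p_8=10·3582+931=36751,  q_8=10·227+59=2329
…
a_12=1:  p_12=1·866765+150586=1017351,  q_12=1·54929+9543=64472
a_13=1:  p_13=1·1017351+866765=1884116,  q_13=1·64472+54929=119401
a_14=3:  p_14=3·1884116+1017351=6669699,  q_14=3·119401+64472=422675
a_15=1:  p_15=1·6669699+1884116=8553815,  q_15=1·422675+119401=542076
→ (8553815, 542076).  Check: 8553815²=73167751054225, 249·542076²=73167751054224, difference 1.
k=2:  x_2 = 8553815·8553815+249·542076·542076 = 146335502108449,  y_2 = 8553815·542076+542076·8553815 = 9273635639880
k=3:  x_3 = 8553815·146335502108449+249·542076·9273635639880 = 2503453625935556812055,  y_3 = 8553815·9273635639880+542076·146335502108449 = 158649927281879742324
k=4:  x_4 = 8553815·2503453625935556812055+249·542076·158649927281879742324 = 42828158354663763449114371201,  y_4 = 8553815·158649927281879742324+542076·2503453625935556812055 = 2714124255465295062538692240
k=5:  x_5 = 8553815·42828158354663763449114371201+249·542076·2714124255465295062538692240 = 732688286712993936041346554632551575,  y_5 = 8553815·2714124255465295062538692240+542076·42828158354663763449114371201 = 46432233536525587120811525646048876

8553815 542076
146335502108449 9273635639880
2503453625935556812055 158649927281879742324
42828158354663763449114371201 2714124255465295062538692240
732688286712993936041346554632551575 46432233536525587120811525646048876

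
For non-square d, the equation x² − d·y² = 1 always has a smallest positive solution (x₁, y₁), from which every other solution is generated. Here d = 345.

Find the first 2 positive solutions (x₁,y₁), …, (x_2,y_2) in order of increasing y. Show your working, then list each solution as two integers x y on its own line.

√345 → a₀=18, period (1,1,2,1,6,1,2,1,1,36); ℓ=10 even so k=9
step 0: (18, 1)  from 18·(1,0) + (0,1)
step 1: (19, 1)  from 1·(18,1) + (1,0)
…
step 4: (130, 7)  from 1·(93,5) + (37,2)
…
step 6: (1003, 54)  from 1·(873,47) + (130,7)
…
step 8: (3882, 209)  from 1·(2879,155) + (1003,54)
step 9: (6761, 364)  from 1·(3882,209) + (2879,155)
fundamental: x₁=6761, y₁=364  (since 45711121 − 345·132496 = 1)
(x_2, y_2) = (6761·6761 + 345·364·364, 6761·364 + 364·6761) = (91422241, 4922008)

6761 364
91422241 4922008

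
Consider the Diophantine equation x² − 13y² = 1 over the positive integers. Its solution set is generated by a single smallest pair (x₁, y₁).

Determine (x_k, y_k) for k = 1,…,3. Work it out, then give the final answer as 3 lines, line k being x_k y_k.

d=13: √d = [3; 1,1,1,1,6] (ℓ=5, odd), read p_9/q_9
k=0  a_k=3  p_k/q_k = 3/1
k=1  a_k=1  p_k/q_k = 4/1
…
k=3  a_k=1  p_k/q_k = 11/3
…
k=8  a_k=1  p_k/q_k = 393/109
k=9  a_k=1  p_k/q_k = 649/180
→ (649, 180).  Check: 649²=421201, 13·180²=421200, difference 1.
n=2: (649,180)∘(649,180) = (649·649+13·180·180, 649·180+180·649) = (842401,233640)
n=3: (842401,233640)∘(649,180) = (649·842401+13·180·233640, 649·233640+180·842401) = (1093435849,303264540)

649 180
842401 233640
1093435849 303264540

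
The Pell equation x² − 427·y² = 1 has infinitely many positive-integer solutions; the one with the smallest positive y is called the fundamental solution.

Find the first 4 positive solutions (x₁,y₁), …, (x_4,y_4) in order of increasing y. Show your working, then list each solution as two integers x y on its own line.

d=427: √d = [20; 1,1,1,40] (ℓ=4, even), read p_3/q_3
i=0: a=20 ⇒ p=20, q=1
i=1: a=1 ⇒ p=21, q=1
i=2: a=1 ⇒ p=41, q=2
i=3: a=1 ⇒ p=62, q=3
fundamental: x₁=62, y₁=3  (since 3844 − 427·9 = 1)
(x_2, y_2) = (62·62 + 427·3·3, 62·3 + 3·62) = (7687, 372)
(x_3, y_3) = (62·7687 + 427·3·372, 62·372 + 3·7687) = (953126, 46125)
(x_4, y_4) = (62·953126 + 427·3·46125, 62·46125 + 3·953126) = (118179937, 5719128)

62 3
7687 372
953126 46125
118179937 5719128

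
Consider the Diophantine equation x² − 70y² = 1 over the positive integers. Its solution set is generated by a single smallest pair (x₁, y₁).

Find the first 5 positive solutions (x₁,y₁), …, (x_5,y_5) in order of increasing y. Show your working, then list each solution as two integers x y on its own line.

251 30
126001 15060
63252251 7560090
31752504001 3795150120
15939693756251 1905157800150

d=70: √d = [8; 2,1,2,1,2,16] (ℓ=6, even), read p_5/q_5
i=0: a=8 ⇒ p=8, q=1
i=1: a=2 ⇒ p=17, q=2
…
i=3: a=2 ⇒ p=67, q=8
i=4: a=1 ⇒ p=92, q=11
i=5: a=2 ⇒ p=251, q=30
fundamental: x₁=251, y₁=30  (since 63001 − 70·900 = 1)
(x_2, y_2) = (251·251 + 70·30·30, 251·30 + 30·251) = (126001, 15060)
(x_3, y_3) = (251·126001 + 70·30·15060, 251·15060 + 30·126001) = (63252251, 7560090)
(x_4, y_4) = (251·63252251 + 70·30·7560090, 251·7560090 + 30·63252251) = (31752504001, 3795150120)
(x_5, y_5) = (251·31752504001 + 70·30·3795150120, 251·3795150120 + 30·31752504001) = (15939693756251, 1905157800150)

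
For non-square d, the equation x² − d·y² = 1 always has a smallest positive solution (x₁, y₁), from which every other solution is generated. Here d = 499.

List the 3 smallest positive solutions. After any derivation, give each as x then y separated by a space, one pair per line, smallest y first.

[22; 2,1,21,1,2,44] for √499; ℓ=6 ⇒ convergent index 5
k=0  a_k=22  p_k/q_k = 22/1
k=1  a_k=2  p_k/q_k = 45/2
k=2  a_k=1  p_k/q_k = 67/3
…
k=4  a_k=1  p_k/q_k = 1519/68
k=5  a_k=2  p_k/q_k = 4490/201
→ (4490, 201).  Check: 4490²=20160100, 499·201²=20160099, difference 1.
(x_2, y_2) = (4490·4490 + 499·201·201, 4490·201 + 201·4490) = (40320199, 1804980)
(x_3, y_3) = (4490·40320199 + 499·201·1804980, 4490·1804980 + 201·40320199) = (362075382530, 16208720199)

4490 201
40320199 1804980
362075382530 16208720199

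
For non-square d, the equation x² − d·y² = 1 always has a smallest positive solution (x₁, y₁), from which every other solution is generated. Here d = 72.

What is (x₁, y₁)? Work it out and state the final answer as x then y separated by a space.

√72 = [8; 2,16, …], period ℓ=2 (even) → k=1
a_0=8:  p_0=8·1+0=8,  q_0=8·0+1=1
a_1=2:  p_1=2·8+1=17,  q_1=2·1+0=2
fundamental: x₁=17, y₁=2  (since 289 − 72·4 = 1)

17 2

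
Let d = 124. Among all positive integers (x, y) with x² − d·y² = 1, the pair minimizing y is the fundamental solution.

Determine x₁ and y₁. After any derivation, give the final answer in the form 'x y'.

4620799 414960

√124 → a₀=11, period (7,2,1,1,1,…,2,7,22); ℓ=16 even so k=15
i=0: a=11 ⇒ p=11, q=1
i=1: a=7 ⇒ p=78, q=7
…
i=3: a=1 ⇒ p=245, q=22
i=4: a=1 ⇒ p=412, q=37
i=5: a=1 ⇒ p=657, q=59
…
i=11: a=1 ⇒ p=84875, q=7622
i=12: a=1 ⇒ p=152167, q=13665
…
i=14: a=2 ⇒ p=626251, q=56239
i=15: a=7 ⇒ p=4620799, q=414960
→ (4620799, 414960).  Check: 4620799²=21351783398401, 124·414960²=21351783398400, difference 1.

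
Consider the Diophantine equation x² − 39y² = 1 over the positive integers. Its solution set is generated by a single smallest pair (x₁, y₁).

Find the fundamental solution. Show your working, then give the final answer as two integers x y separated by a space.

[6; 4,12] for √39; ℓ=2 ⇒ convergent index 1
step 0: (6, 1)  from 6·(1,0) + (0,1)
step 1: (25, 4)  from 4·(6,1) + (1,0)
fundamental: x₁=25, y₁=4  (since 625 − 39·16 = 1)

25 4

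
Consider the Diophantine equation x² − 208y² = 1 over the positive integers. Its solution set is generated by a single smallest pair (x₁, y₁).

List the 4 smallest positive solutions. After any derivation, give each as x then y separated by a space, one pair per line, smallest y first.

d=208: √d = [14; 2,2,1,2,2,28] (ℓ=6, even), read p_5/q_5
i=0: a=14 ⇒ p=14, q=1
i=1: a=2 ⇒ p=29, q=2
…
i=3: a=1 ⇒ p=101, q=7
i=4: a=2 ⇒ p=274, q=19
i=5: a=2 ⇒ p=649, q=45
(x₁, y₁) = (649, 45);  649² − 208·45² = 1 ✓
(649+45√208)^2 = 842401 + 58410√208
(649+45√208)^3 = 1093435849 + 75816135√208
(649+45√208)^4 = 1419278889601 + 98409284820√208

649 45
842401 58410
1093435849 75816135
1419278889601 98409284820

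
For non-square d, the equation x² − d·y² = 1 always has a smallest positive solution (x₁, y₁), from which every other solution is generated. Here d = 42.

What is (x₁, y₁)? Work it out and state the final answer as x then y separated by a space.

13 2

d=42: √d = [6; 2,12] (ℓ=2, even), read p_1/q_1
k=0  a_k=6  p_k/q_k = 6/1
k=1  a_k=2  p_k/q_k = 13/2
fundamental: x₁=13, y₁=2  (since 169 − 42·4 = 1)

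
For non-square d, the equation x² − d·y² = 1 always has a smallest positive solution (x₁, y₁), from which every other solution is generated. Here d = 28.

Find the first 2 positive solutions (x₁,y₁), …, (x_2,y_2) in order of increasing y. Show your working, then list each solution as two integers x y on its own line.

√28 → a₀=5, period (3,2,3,10); ℓ=4 even so k=3
step 0: (5, 1)  from 5·(1,0) + (0,1)
step 1: (16, 3)  from 3·(5,1) + (1,0)
step 2: (37, 7)  from 2·(16,3) + (5,1)
step 3: (127, 24)  from 3·(37,7) + (16,3)
(x₁, y₁) = (127, 24);  127² − 28·24² = 1 ✓
k=2:  x_2 = 127·127+28·24·24 = 32257,  y_2 = 127·24+24·127 = 6096

127 24
32257 6096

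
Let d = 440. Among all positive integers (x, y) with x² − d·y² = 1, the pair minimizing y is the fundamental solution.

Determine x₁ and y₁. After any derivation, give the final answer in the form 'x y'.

d=440: √d = [20; 1,40] (ℓ=2, even), read p_1/q_1
step 0: (20, 1)  from 20·(1,0) + (0,1)
step 1: (21, 1)  from 1·(20,1) + (1,0)
fundamental: x₁=21, y₁=1  (since 441 − 440·1 = 1)

21 1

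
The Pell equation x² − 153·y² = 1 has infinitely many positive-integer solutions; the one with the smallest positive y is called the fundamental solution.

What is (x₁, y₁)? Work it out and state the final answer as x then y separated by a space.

d=153: √d = [12; 2,1,2,2,2,1,2,24] (ℓ=8, even), read p_7/q_7
k=0  a_k=12  p_k/q_k = 12/1
k=1  a_k=2  p_k/q_k = 25/2
…
k=3  a_k=2  p_k/q_k = 99/8
…
k=6  a_k=1  p_k/q_k = 804/65
k=7  a_k=2  p_k/q_k = 2177/176
(x₁, y₁) = (2177, 176);  2177² − 153·176² = 1 ✓

2177 176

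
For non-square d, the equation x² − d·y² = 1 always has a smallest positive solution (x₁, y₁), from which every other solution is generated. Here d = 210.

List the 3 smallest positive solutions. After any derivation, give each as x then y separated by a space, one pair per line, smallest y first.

[14; 2,28] for √210; ℓ=2 ⇒ convergent index 1
i=0: a=14 ⇒ p=14, q=1
i=1: a=2 ⇒ p=29, q=2
→ (29, 2).  Check: 29²=841, 210·2²=840, difference 1.
k=2:  x_2 = 29·29+210·2·2 = 1681,  y_2 = 29·2+2·29 = 116
k=3:  x_3 = 29·1681+210·2·116 = 97469,  y_3 = 29·116+2·1681 = 6726

29 2
1681 116
97469 6726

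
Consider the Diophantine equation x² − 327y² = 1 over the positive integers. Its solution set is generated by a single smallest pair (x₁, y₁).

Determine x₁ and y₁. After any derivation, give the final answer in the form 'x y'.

217 12

d=327: √d = [18; 12,36] (ℓ=2, even), read p_1/q_1
a_0=18:  p_0=18·1+0=18,  q_0=18·0+1=1
a_1=12:  p_1=12·18+1=217,  q_1=12·1+0=12
fundamental: x₁=217, y₁=12  (since 47089 − 327·144 = 1)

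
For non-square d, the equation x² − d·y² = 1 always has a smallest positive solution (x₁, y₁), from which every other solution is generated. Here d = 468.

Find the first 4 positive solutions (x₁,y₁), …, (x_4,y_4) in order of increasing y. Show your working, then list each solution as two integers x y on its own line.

√468 = [21; 1,1,1,2,1,1,1,42, …], period ℓ=8 (even) → k=7
i=0: a=21 ⇒ p=21, q=1
i=1: a=1 ⇒ p=22, q=1
i=2: a=1 ⇒ p=43, q=2
…
i=4: a=2 ⇒ p=173, q=8
i=5: a=1 ⇒ p=238, q=11
i=6: a=1 ⇒ p=411, q=19
i=7: a=1 ⇒ p=649, q=30
→ (649, 30).  Check: 649²=421201, 468·30²=421200, difference 1.
n=2: (649,30)∘(649,30) = (649·649+468·30·30, 649·30+30·649) = (842401,38940)
n=3: (842401,38940)∘(649,30) = (649·842401+468·30·38940, 649·38940+30·842401) = (1093435849,50544090)
n=4: (1093435849,50544090)∘(649,30) = (649·1093435849+468·30·50544090, 649·50544090+30·1093435849) = (1419278889601,65606189880)

649 30
842401 38940
1093435849 50544090
1419278889601 65606189880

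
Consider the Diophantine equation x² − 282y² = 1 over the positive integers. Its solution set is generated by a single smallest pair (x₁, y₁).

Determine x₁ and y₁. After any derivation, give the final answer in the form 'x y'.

[16; 1,3,1,4,1,3,1,32] for √282; ℓ=8 ⇒ convergent index 7
k=0  a_k=16  p_k/q_k = 16/1
k=1  a_k=1  p_k/q_k = 17/1
…
k=3  a_k=1  p_k/q_k = 84/5
k=4  a_k=4  p_k/q_k = 403/24
k=5  a_k=1  p_k/q_k = 487/29
k=6  a_k=3  p_k/q_k = 1864/111
k=7  a_k=1  p_k/q_k = 2351/140
fundamental: x₁=2351, y₁=140  (since 5527201 − 282·19600 = 1)

2351 140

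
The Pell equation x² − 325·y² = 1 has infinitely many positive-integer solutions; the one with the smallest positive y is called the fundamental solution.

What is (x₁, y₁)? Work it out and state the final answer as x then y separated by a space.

649 36

√325 → a₀=18, period (36); ℓ=1 odd so k=1
k=0  a_k=18  p_k/q_k = 18/1
k=1  a_k=36  p_k/q_k = 649/36
→ (649, 36).  Check: 649²=421201, 325·36²=421200, difference 1.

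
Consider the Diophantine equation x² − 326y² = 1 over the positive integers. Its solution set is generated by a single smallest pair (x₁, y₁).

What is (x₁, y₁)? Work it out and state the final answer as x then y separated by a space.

√326 = [18; 18,36, …], period ℓ=2 (even) → k=1
i=0: a=18 ⇒ p=18, q=1
i=1: a=18 ⇒ p=325, q=18
(x₁, y₁) = (325, 18);  325² − 326·18² = 1 ✓

325 18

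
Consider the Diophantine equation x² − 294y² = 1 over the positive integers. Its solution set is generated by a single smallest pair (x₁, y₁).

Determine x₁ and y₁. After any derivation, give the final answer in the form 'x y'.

4801 280

d=294: √d = [17; 6,1,4,1,6,34] (ℓ=6, even), read p_5/q_5
k=0  a_k=17  p_k/q_k = 17/1
k=1  a_k=6  p_k/q_k = 103/6
…
k=3  a_k=4  p_k/q_k = 583/34
k=4  a_k=1  p_k/q_k = 703/41
k=5  a_k=6  p_k/q_k = 4801/280
→ (4801, 280).  Check: 4801²=23049601, 294·280²=23049600, difference 1.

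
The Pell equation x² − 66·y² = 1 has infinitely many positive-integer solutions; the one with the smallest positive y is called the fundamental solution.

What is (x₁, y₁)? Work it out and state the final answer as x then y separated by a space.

[8; 8,16] for √66; ℓ=2 ⇒ convergent index 1
a_0=8:  p_0=8·1+0=8,  q_0=8·0+1=1
a_1=8:  p_1=8·8+1=65,  q_1=8·1+0=8
(x₁, y₁) = (65, 8);  65² − 66·8² = 1 ✓

65 8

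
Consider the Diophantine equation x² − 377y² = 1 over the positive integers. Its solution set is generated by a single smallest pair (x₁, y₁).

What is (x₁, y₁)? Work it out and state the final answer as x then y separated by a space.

233 12

√377 → a₀=19, period (2,2,2,38); ℓ=4 even so k=3
a_0=19:  p_0=19·1+0=19,  q_0=19·0+1=1
a_1=2:  p_1=2·19+1=39,  q_1=2·1+0=2
a_2=2:  p_2=2·39+19=97,  q_2=2·2+1=5
a_3=2:  p_3=2·97+39=233,  q_3=2·5+2=12
fundamental: x₁=233, y₁=12  (since 54289 − 377·144 = 1)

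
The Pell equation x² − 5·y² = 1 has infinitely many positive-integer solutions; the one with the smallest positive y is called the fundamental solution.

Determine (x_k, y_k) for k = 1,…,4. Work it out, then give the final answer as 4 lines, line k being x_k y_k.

9 4
161 72
2889 1292
51841 23184

√5 = [2; 4, …], period ℓ=1 (odd) → k=1
k=0  a_k=2  p_k/q_k = 2/1
k=1  a_k=4  p_k/q_k = 9/4
fundamental: x₁=9, y₁=4  (since 81 − 5·16 = 1)
(x_2, y_2) = (9·9 + 5·4·4, 9·4 + 4·9) = (161, 72)
(x_3, y_3) = (9·161 + 5·4·72, 9·72 + 4·161) = (2889, 1292)
(x_4, y_4) = (9·2889 + 5·4·1292, 9·1292 + 4·2889) = (51841, 23184)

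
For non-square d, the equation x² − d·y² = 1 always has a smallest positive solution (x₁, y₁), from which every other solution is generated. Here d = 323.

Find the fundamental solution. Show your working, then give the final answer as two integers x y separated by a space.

18 1

[17; 1,34] for √323; ℓ=2 ⇒ convergent index 1
a_0=17:  p_0=17·1+0=17,  q_0=17·0+1=1
a_1=1:  p_1=1·17+1=18,  q_1=1·1+0=1
(x₁, y₁) = (18, 1);  18² − 323·1² = 1 ✓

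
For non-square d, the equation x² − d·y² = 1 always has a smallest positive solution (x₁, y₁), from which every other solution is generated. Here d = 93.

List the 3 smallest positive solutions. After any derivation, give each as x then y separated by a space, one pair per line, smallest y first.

12151 1260
295293601 30620520
7176225079351 744139875780

[9; 1,1,1,4,6,4,1,1,1,18] for √93; ℓ=10 ⇒ convergent index 9
step 0: (9, 1)  from 9·(1,0) + (0,1)
step 1: (10, 1)  from 1·(9,1) + (1,0)
…
step 5: (839, 87)  from 6·(135,14) + (29,3)
step 6: (3491, 362)  from 4·(839,87) + (135,14)
…
step 8: (7821, 811)  from 1·(4330,449) + (3491,362)
step 9: (12151, 1260)  from 1·(7821,811) + (4330,449)
(x₁, y₁) = (12151, 1260);  12151² − 93·1260² = 1 ✓
(x_2, y_2) = (12151·12151 + 93·1260·1260, 12151·1260 + 1260·12151) = (295293601, 30620520)
(x_3, y_3) = (12151·295293601 + 93·1260·30620520, 12151·30620520 + 1260·295293601) = (7176225079351, 744139875780)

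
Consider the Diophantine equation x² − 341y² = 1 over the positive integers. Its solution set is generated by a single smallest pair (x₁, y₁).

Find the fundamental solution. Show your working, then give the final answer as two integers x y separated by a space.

[18; 2,6,1,8,2,…,6,2,36] for √341; ℓ=14 ⇒ convergent index 13
a_0=18:  p_0=18·1+0=18,  q_0=18·0+1=1
…
a_2=6:  p_2=6·37+18=240,  q_2=6·2+1=13
a_3=1:  p_3=1·240+37=277,  q_3=1·13+2=15
a_4=8:  p_4=8·277+240=2456,  q_4=8·15+13=133
a_5=2:  p_5=2·2456+277=5189,  q_5=2·133+15=281
a_6=1:  p_6=1·5189+2456=7645,  q_6=1·281+133=414
a_7=2:  p_7=2·7645+5189=20479,  q_7=2·414+281=1109
a_8=1:  p_8=1·20479+7645=28124,  q_8=1·1109+414=1523
a_9=2:  p_9=2·28124+20479=76727,  q_9=2·1523+1109=4155
…
a_11=1:  p_11=1·641940+76727=718667,  q_11=1·34763+4155=38918
a_12=6:  p_12=6·718667+641940=4953942,  q_12=6·38918+34763=268271
a_13=2:  p_13=2·4953942+718667=10626551,  q_13=2·268271+38918=575460
→ (10626551, 575460).  Check: 10626551²=112923586155601, 341·575460²=112923586155600, difference 1.

10626551 575460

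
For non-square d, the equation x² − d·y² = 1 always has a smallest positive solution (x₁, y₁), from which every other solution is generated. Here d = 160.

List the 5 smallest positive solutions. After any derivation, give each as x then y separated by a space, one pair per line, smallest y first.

721 57
1039681 82194
1499219281 118523691
2161873163521 170911080228
3117419602578001 246453659165085

d=160: √d = [12; 1,1,1,5,1,1,1,24] (ℓ=8, even), read p_7/q_7
i=0: a=12 ⇒ p=12, q=1
i=1: a=1 ⇒ p=13, q=1
i=2: a=1 ⇒ p=25, q=2
i=3: a=1 ⇒ p=38, q=3
…
i=5: a=1 ⇒ p=253, q=20
i=6: a=1 ⇒ p=468, q=37
i=7: a=1 ⇒ p=721, q=57
→ (721, 57).  Check: 721²=519841, 160·57²=519840, difference 1.
(x_2, y_2) = (721·721 + 160·57·57, 721·57 + 57·721) = (1039681, 82194)
(x_3, y_3) = (721·1039681 + 160·57·82194, 721·82194 + 57·1039681) = (1499219281, 118523691)
(x_4, y_4) = (721·1499219281 + 160·57·118523691, 721·118523691 + 57·1499219281) = (2161873163521, 170911080228)
(x_5, y_5) = (721·2161873163521 + 160·57·170911080228, 721·170911080228 + 57·2161873163521) = (3117419602578001, 246453659165085)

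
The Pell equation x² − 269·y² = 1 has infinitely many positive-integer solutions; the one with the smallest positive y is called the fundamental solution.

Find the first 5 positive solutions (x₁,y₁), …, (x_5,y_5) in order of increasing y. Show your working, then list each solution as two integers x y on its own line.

√269 = [16; 2,2,32, …], period ℓ=3 (odd) → k=5
i=0: a=16 ⇒ p=16, q=1
i=1: a=2 ⇒ p=33, q=2
i=2: a=2 ⇒ p=82, q=5
i=3: a=32 ⇒ p=2657, q=162
i=4: a=2 ⇒ p=5396, q=329
i=5: a=2 ⇒ p=13449, q=820
fundamental: x₁=13449, y₁=820  (since 180875601 − 269·672400 = 1)
n=2: (13449,820)∘(13449,820) = (13449·13449+269·820·820, 13449·820+820·13449) = (361751201,22056360)
n=3: (361751201,22056360)∘(13449,820) = (13449·361751201+269·820·22056360, 13449·22056360+820·361751201) = (9730383791049,593271970460)
n=4: (9730383791049,593271970460)∘(13449,820) = (13449·9730383791049+269·820·593271970460, 13449·593271970460+820·9730383791049) = (261727862849884801,15957829439376720)
n=5: (261727862849884801,15957829439376720)∘(13449,820) = (13449·261727862849884801+269·820·15957829439376720, 13449·15957829439376720+820·261727862849884801) = (7039956045205817586249,429233695667083044100)

13449 820
361751201 22056360
9730383791049 593271970460
261727862849884801 15957829439376720
7039956045205817586249 429233695667083044100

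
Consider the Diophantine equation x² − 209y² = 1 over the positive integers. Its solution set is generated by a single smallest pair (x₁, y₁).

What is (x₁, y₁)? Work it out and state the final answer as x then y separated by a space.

46551 3220

√209 = [14; 2,5,3,2,3,5,2,28, …], period ℓ=8 (even) → k=7
a_0=14:  p_0=14·1+0=14,  q_0=14·0+1=1
…
a_2=5:  p_2=5·29+14=159,  q_2=5·2+1=11
a_3=3:  p_3=3·159+29=506,  q_3=3·11+2=35
…
a_6=5:  p_6=5·4019+1171=21266,  q_6=5·278+81=1471
a_7=2:  p_7=2·21266+4019=46551,  q_7=2·1471+278=3220
→ (46551, 3220).  Check: 46551²=2166995601, 209·3220²=2166995600, difference 1.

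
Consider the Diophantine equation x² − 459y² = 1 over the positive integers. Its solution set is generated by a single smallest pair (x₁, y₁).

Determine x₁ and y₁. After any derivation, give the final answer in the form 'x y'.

499850 23331

[21; 2,2,1,4,21,4,1,2,2,42] for √459; ℓ=10 ⇒ convergent index 9
step 0: (21, 1)  from 21·(1,0) + (0,1)
…
step 2: (107, 5)  from 2·(43,2) + (21,1)
step 3: (150, 7)  from 1·(107,5) + (43,2)
…
step 5: (14997, 700)  from 21·(707,33) + (150,7)
step 6: (60695, 2833)  from 4·(14997,700) + (707,33)
…
step 8: (212079, 9899)  from 2·(75692,3533) + (60695,2833)
step 9: (499850, 23331)  from 2·(212079,9899) + (75692,3533)
(x₁, y₁) = (499850, 23331);  499850² − 459·23331² = 1 ✓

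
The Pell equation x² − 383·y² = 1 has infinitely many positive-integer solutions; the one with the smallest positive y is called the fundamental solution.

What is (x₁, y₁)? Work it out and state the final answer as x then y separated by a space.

18768 959

[19; 1,1,3,19,3,1,1,38] for √383; ℓ=8 ⇒ convergent index 7
k=0  a_k=19  p_k/q_k = 19/1
k=1  a_k=1  p_k/q_k = 20/1
k=2  a_k=1  p_k/q_k = 39/2
k=3  a_k=3  p_k/q_k = 137/7
…
k=5  a_k=3  p_k/q_k = 8063/412
k=6  a_k=1  p_k/q_k = 10705/547
k=7  a_k=1  p_k/q_k = 18768/959
→ (18768, 959).  Check: 18768²=352237824, 383·959²=352237823, difference 1.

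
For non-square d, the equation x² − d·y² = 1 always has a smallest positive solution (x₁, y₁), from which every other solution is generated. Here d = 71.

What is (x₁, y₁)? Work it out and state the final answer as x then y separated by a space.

3480 413

[8; 2,2,1,7,1,2,2,16] for √71; ℓ=8 ⇒ convergent index 7
step 0: (8, 1)  from 8·(1,0) + (0,1)
step 1: (17, 2)  from 2·(8,1) + (1,0)
step 2: (42, 5)  from 2·(17,2) + (8,1)
…
step 4: (455, 54)  from 7·(59,7) + (42,5)
step 5: (514, 61)  from 1·(455,54) + (59,7)
step 6: (1483, 176)  from 2·(514,61) + (455,54)
step 7: (3480, 413)  from 2·(1483,176) + (514,61)
→ (3480, 413).  Check: 3480²=12110400, 71·413²=12110399, difference 1.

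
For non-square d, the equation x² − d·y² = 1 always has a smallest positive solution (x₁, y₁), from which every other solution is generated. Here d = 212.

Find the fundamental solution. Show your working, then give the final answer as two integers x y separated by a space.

d=212: √d = [14; 1,1,3,1,1,…,1,1,28] (ℓ=14, even), read p_13/q_13
a_0=14:  p_0=14·1+0=14,  q_0=14·0+1=1
a_1=1:  p_1=1·14+1=15,  q_1=1·1+0=1
…
a_3=3:  p_3=3·29+15=102,  q_3=3·2+1=7
a_4=1:  p_4=1·102+29=131,  q_4=1·7+2=9
a_5=1:  p_5=1·131+102=233,  q_5=1·9+7=16
a_6=1:  p_6=1·233+131=364,  q_6=1·16+9=25
a_7=6:  p_7=6·364+233=2417,  q_7=6·25+16=166
…
a_9=1:  p_9=1·2781+2417=5198,  q_9=1·191+166=357
a_10=1:  p_10=1·5198+2781=7979,  q_10=1·357+191=548
a_11=3:  p_11=3·7979+5198=29135,  q_11=3·548+357=2001
a_12=1:  p_12=1·29135+7979=37114,  q_12=1·2001+548=2549
a_13=1:  p_13=1·37114+29135=66249,  q_13=1·2549+2001=4550
→ (66249, 4550).  Check: 66249²=4388930001, 212·4550²=4388930000, difference 1.

66249 4550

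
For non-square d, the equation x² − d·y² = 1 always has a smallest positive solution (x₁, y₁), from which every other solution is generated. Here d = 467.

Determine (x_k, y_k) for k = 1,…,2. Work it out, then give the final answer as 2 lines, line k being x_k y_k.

1625626 75225
5285319783751 244575431700

[21; 1,1,1,1,3,…,1,1,42] for √467; ℓ=14 ⇒ convergent index 13
step 0: (21, 1)  from 21·(1,0) + (0,1)
…
step 3: (65, 3)  from 1·(43,2) + (22,1)
step 4: (108, 5)  from 1·(65,3) + (43,2)
step 5: (389, 18)  from 3·(108,5) + (65,3)
step 6: (1275, 59)  from 3·(389,18) + (108,5)
step 7: (27164, 1257)  from 21·(1275,59) + (389,18)
step 8: (82767, 3830)  from 3·(27164,1257) + (1275,59)
step 9: (275465, 12747)  from 3·(82767,3830) + (27164,1257)
step 10: (358232, 16577)  from 1·(275465,12747) + (82767,3830)
step 11: (633697, 29324)  from 1·(358232,16577) + (275465,12747)
step 12: (991929, 45901)  from 1·(633697,29324) + (358232,16577)
step 13: (1625626, 75225)  from 1·(991929,45901) + (633697,29324)
→ (1625626, 75225).  Check: 1625626²=2642659891876, 467·75225²=2642659891875, difference 1.
k=2:  x_2 = 1625626·1625626+467·75225·75225 = 5285319783751,  y_2 = 1625626·75225+75225·1625626 = 244575431700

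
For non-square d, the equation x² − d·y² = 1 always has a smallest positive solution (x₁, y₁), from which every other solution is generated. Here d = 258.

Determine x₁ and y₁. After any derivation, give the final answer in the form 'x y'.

257 16

[16; 16,32] for √258; ℓ=2 ⇒ convergent index 1
i=0: a=16 ⇒ p=16, q=1
i=1: a=16 ⇒ p=257, q=16
→ (257, 16).  Check: 257²=66049, 258·16²=66048, difference 1.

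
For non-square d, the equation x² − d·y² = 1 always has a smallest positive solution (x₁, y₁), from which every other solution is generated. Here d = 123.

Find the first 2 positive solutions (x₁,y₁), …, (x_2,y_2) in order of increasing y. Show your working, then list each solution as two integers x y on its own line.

122 11
29767 2684

[11; 11,22] for √123; ℓ=2 ⇒ convergent index 1
a_0=11:  p_0=11·1+0=11,  q_0=11·0+1=1
a_1=11:  p_1=11·11+1=122,  q_1=11·1+0=11
fundamental: x₁=122, y₁=11  (since 14884 − 123·121 = 1)
(122+11√123)^2 = 29767 + 2684√123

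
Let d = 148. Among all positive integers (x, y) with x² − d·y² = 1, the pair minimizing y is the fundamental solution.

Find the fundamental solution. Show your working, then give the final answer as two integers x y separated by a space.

73 6

d=148: √d = [12; 6,24] (ℓ=2, even), read p_1/q_1
i=0: a=12 ⇒ p=12, q=1
i=1: a=6 ⇒ p=73, q=6
fundamental: x₁=73, y₁=6  (since 5329 − 148·36 = 1)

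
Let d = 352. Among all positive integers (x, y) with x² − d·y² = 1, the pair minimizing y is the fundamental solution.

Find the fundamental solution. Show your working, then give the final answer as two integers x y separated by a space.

77617 4137

√352 = [18; 1,3,5,9,5,3,1,36, …], period ℓ=8 (even) → k=7
a_0=18:  p_0=18·1+0=18,  q_0=18·0+1=1
…
a_3=5:  p_3=5·75+19=394,  q_3=5·4+1=21
a_4=9:  p_4=9·394+75=3621,  q_4=9·21+4=193
…
a_6=3:  p_6=3·18499+3621=59118,  q_6=3·986+193=3151
a_7=1:  p_7=1·59118+18499=77617,  q_7=1·3151+986=4137
fundamental: x₁=77617, y₁=4137  (since 6024398689 − 352·17114769 = 1)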